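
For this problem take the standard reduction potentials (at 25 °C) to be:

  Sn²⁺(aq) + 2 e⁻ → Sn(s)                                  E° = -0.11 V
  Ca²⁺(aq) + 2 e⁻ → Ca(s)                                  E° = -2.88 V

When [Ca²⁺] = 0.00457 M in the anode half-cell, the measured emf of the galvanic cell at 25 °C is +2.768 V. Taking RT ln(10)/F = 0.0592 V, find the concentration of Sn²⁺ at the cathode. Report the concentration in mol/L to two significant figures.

0.0039 M

Sn²⁺/Sn is the cathode, Ca²⁺/Ca the anode: E°cell = +2.77 V, n = 2.
Overall reaction: Sn²⁺(aq) + Ca(s) → Sn(s) + Ca²⁺(aq); Q = [Ca²⁺]^1/[Sn²⁺]^1.
From E = E° − (0.0592/n) log Q: log Q = (E° − E)·n/0.0592 = (+2.77 − (+2.768))·2/0.0592 = 0.0676.
So 1·log[Sn²⁺] = 1·log(0.00457) − log Q = -2.3401 − (0.0676) = -2.4077; [Sn²⁺] = 10^(-2.4077) ≈ 0.0039 M.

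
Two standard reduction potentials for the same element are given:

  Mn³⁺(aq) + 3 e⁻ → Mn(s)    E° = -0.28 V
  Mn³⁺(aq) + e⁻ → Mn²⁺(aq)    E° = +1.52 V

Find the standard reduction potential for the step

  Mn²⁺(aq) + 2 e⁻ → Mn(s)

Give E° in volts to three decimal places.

-1.180 V

Sequential free energies add, so n₃E°₃ = n₁E°₁ + n₂E°₂.
With n₃ = 3, and the known step contributing 1×(+1.52) V, the unknown satisfies 2·E° = 3×(-0.28) − 1×(+1.52) = -2.360.
E° = -2.360 / 2 = -1.180 V.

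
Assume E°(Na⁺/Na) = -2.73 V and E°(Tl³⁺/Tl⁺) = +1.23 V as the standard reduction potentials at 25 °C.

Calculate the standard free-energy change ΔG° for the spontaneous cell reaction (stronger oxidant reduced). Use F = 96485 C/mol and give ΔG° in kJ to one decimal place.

-764.2 kJ

Tl³⁺/Tl⁺ (E° = +1.23 V) is the cathode; Na⁺/Na (E° = -2.73 V) is the anode, so E°cell = +3.96 V.
Balancing electrons gives n = 2 (lcm of 2 and 1).
ΔG° = −nFE° = −(2)(96485)(+3.96) = -764,161 J = -764.2 kJ.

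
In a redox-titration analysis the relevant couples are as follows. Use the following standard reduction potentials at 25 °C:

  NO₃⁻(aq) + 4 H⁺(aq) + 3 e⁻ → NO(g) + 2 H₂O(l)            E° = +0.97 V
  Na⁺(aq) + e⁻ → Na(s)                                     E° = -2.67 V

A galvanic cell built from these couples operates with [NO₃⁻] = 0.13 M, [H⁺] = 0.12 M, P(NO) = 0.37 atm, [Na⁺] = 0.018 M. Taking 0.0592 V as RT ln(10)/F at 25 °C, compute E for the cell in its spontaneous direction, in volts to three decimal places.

+3.662 V

NO₃⁻/NO is the cathode (higher E°), Na⁺/Na the anode: E°cell = +0.97 − (-2.67) = +3.64 V, n = 3.
Overall: NO₃⁻(aq) + 4 H⁺(aq) + 3 Na(s) → NO(g) + 2 H₂O(l) + 3 Na⁺(aq)
Q = P(NO)·[Na⁺]^3 / ([NO₃⁻]·[H⁺]^4); log Q = -1.097.
E = E° − (0.0592/n) log Q = +3.64 − (0.0592/3)(-1.097) = +3.662 V.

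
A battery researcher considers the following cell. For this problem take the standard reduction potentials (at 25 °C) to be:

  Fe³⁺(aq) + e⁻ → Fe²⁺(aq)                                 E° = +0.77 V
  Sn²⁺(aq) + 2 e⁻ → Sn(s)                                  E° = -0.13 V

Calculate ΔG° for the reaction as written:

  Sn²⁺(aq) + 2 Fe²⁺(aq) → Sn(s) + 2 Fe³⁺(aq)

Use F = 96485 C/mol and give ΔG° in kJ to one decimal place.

+173.7 kJ

As written, Sn²⁺/Sn is reduced (cathode) and Fe³⁺/Fe²⁺ is oxidised (anode), so E°cell = (-0.13) − (+0.77) = -0.90 V.
Balancing electrons gives n = 2.
ΔG° = −nFE° = −(2)(96485)(-0.90) = 173,673 J = +173.7 kJ.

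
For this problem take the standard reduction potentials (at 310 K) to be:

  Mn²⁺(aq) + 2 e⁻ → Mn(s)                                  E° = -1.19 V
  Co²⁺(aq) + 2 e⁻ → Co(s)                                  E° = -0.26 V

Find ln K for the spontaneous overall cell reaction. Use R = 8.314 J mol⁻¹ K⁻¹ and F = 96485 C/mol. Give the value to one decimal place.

Cathode: Co²⁺/Co; anode: Mn²⁺/Mn. E°cell = (-0.26) − (-1.19) = +0.93 V, with n = 2.
ΔG° = −nFE° = −RT ln K, so ln K = nFE°/(RT) = (2)(96485)(+0.93) / ((8.314)(310)) = 69.631.

69.6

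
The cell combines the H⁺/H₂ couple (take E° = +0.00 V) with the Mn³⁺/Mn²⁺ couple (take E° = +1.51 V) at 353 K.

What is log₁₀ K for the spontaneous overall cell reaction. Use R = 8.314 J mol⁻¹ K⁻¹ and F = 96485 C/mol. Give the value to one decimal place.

43.1

Cathode: Mn³⁺/Mn²⁺; anode: H⁺/H₂. E°cell = (+1.51) − (+0.00) = +1.51 V, with n = 2.
ΔG° = −nFE° = −RT ln K, so ln K = nFE°/(RT) = (2)(96485)(+1.51) / ((8.314)(353)) = 99.285.
log₁₀ K = 99.285 / ln 10 = 43.1.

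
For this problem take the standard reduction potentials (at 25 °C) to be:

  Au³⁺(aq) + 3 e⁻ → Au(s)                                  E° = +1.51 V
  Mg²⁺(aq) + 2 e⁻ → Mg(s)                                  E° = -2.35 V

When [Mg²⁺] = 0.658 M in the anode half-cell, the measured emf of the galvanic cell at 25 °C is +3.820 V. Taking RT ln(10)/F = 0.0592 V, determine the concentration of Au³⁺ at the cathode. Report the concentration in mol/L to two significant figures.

Au³⁺/Au is the cathode, Mg²⁺/Mg the anode: E°cell = +3.86 V, n = 6.
Overall reaction: 2 Au³⁺(aq) + 3 Mg(s) → 2 Au(s) + 3 Mg²⁺(aq); Q = [Mg²⁺]^3/[Au³⁺]^2.
From E = E° − (0.0592/n) log Q: log Q = (E° − E)·n/0.0592 = (+3.86 − (+3.820))·6/0.0592 = 4.0541.
So 2·log[Au³⁺] = 3·log(0.658) − log Q = -0.5453 − (4.0541) = -4.5994; log[Au³⁺] = -4.5994 / 2 = -2.2997; [Au³⁺] = 10^(-2.2997) ≈ 0.0050 M.

0.0050 M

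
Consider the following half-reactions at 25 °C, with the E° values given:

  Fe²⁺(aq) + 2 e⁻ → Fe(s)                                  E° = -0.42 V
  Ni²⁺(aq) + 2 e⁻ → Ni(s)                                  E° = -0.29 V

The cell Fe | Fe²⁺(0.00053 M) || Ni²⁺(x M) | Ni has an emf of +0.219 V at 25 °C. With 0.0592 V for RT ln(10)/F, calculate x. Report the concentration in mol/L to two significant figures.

0.54 M

Ni²⁺/Ni is the cathode, Fe²⁺/Fe the anode: E°cell = +0.13 V, n = 2.
Overall reaction: Ni²⁺(aq) + Fe(s) → Ni(s) + Fe²⁺(aq); Q = [Fe²⁺]^1/[Ni²⁺]^1.
From E = E° − (0.0592/n) log Q: log Q = (E° − E)·n/0.0592 = (+0.13 − (+0.219))·2/0.0592 = -3.0068.
So 1·log[Ni²⁺] = 1·log(0.00053) − log Q = -3.2757 − (-3.0068) = -0.2689; [Ni²⁺] = 10^(-0.2689) ≈ 0.54 M.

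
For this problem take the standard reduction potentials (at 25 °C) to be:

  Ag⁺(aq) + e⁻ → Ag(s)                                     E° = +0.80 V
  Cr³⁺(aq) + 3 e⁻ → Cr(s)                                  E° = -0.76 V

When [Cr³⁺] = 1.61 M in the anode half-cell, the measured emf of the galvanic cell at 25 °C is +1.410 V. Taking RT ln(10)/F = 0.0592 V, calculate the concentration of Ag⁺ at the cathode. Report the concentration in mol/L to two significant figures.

0.0034 M

Ag⁺/Ag is the cathode, Cr³⁺/Cr the anode: E°cell = +1.56 V, n = 3.
Overall reaction: 3 Ag⁺(aq) + Cr(s) → 3 Ag(s) + Cr³⁺(aq); Q = [Cr³⁺]^1/[Ag⁺]^3.
From E = E° − (0.0592/n) log Q: log Q = (E° − E)·n/0.0592 = (+1.56 − (+1.410))·3/0.0592 = 7.6014.
So 3·log[Ag⁺] = 1·log(1.61) − log Q = 0.2068 − (7.6014) = -7.3946; log[Ag⁺] = -7.3946 / 3 = -2.4649; [Ag⁺] = 10^(-2.4649) ≈ 0.0034 M.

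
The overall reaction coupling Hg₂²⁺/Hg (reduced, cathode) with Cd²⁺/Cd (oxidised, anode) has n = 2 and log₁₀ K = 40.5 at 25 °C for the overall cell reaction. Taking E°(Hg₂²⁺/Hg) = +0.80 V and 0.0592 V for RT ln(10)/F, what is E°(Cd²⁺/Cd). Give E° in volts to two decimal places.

-0.40 V

E°cell = (0.0592/n)·log K = (0.0592/2)(40.5) = +1.199 V.
Since Hg₂²⁺/Hg is the cathode and Cd²⁺/Cd the anode, E°cell = E°(Hg₂²⁺/Hg) − E°(Cd²⁺/Cd).
So E°(Cd²⁺/Cd) = E°(Hg₂²⁺/Hg) − E°cell = (+0.80) − (+1.199) = -0.40 V.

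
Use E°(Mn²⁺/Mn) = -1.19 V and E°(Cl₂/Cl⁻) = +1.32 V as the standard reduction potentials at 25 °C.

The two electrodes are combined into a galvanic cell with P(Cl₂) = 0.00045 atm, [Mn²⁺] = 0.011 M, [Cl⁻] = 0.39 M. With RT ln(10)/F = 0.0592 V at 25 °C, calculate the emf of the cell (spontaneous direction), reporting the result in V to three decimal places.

Cl₂/Cl⁻ is the cathode (higher E°), Mn²⁺/Mn the anode: E°cell = +1.32 − (-1.19) = +2.51 V, n = 2.
Overall: Cl₂(g) + Mn(s) → 2 Cl⁻(aq) + Mn²⁺(aq)
Q = [Cl⁻]^2·[Mn²⁺] / (P(Cl₂)); log Q = 0.570.
E = E° − (0.0592/n) log Q = +2.51 − (0.0592/2)(0.570) = +2.493 V.

+2.493 V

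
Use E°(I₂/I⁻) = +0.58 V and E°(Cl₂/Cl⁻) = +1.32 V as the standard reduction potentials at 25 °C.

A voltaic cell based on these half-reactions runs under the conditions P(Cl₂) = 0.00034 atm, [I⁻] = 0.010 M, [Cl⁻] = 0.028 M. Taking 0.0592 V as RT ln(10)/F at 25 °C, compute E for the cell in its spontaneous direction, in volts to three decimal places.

+0.611 V

Cl₂/Cl⁻ is the cathode (higher E°), I₂/I⁻ the anode: E°cell = +1.32 − (+0.58) = +0.74 V, n = 2.
Overall: Cl₂(g) + 2 I⁻(aq) → 2 Cl⁻(aq) + I₂(s)
Q = [Cl⁻]^2 / (P(Cl₂)·[I⁻]^2); log Q = 4.363.
E = E° − (0.0592/n) log Q = +0.74 − (0.0592/2)(4.363) = +0.611 V.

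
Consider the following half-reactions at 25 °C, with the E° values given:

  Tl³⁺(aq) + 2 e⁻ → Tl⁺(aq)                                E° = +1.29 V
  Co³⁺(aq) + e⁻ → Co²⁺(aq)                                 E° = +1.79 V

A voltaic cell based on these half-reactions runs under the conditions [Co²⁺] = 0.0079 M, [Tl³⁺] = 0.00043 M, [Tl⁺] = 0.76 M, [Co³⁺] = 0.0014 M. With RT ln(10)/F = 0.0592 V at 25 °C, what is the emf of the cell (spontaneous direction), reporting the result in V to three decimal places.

+0.552 V

Co³⁺/Co²⁺ is the cathode (higher E°), Tl³⁺/Tl⁺ the anode: E°cell = +1.79 − (+1.29) = +0.50 V, n = 2.
Overall: 2 Co³⁺(aq) + Tl⁺(aq) → 2 Co²⁺(aq) + Tl³⁺(aq)
Q = [Co²⁺]^2·[Tl³⁺] / ([Co³⁺]^2·[Tl⁺]); log Q = -1.744.
E = E° − (0.0592/n) log Q = +0.50 − (0.0592/2)(-1.744) = +0.552 V.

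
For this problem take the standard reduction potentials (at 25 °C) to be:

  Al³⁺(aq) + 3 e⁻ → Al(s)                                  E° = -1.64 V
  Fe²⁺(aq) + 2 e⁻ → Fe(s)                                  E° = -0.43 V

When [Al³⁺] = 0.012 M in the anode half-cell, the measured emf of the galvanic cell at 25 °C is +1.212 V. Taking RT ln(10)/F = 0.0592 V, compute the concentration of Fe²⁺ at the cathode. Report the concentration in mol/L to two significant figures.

Fe²⁺/Fe is the cathode, Al³⁺/Al the anode: E°cell = +1.21 V, n = 6.
Overall reaction: 3 Fe²⁺(aq) + 2 Al(s) → 3 Fe(s) + 2 Al³⁺(aq); Q = [Al³⁺]^2/[Fe²⁺]^3.
From E = E° − (0.0592/n) log Q: log Q = (E° − E)·n/0.0592 = (+1.21 − (+1.212))·6/0.0592 = -0.2027.
So 3·log[Fe²⁺] = 2·log(0.012) − log Q = -3.8416 − (-0.2027) = -3.6389; log[Fe²⁺] = -3.6389 / 3 = -1.2130; [Fe²⁺] = 10^(-1.2130) ≈ 0.061 M.

0.061 M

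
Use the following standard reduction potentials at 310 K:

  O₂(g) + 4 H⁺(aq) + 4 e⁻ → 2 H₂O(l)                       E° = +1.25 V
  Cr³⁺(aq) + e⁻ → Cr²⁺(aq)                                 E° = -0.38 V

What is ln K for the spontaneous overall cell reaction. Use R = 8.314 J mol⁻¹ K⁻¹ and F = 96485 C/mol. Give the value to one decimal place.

244.1

Cathode: O₂/H₂O; anode: Cr³⁺/Cr²⁺. E°cell = (+1.25) − (-0.38) = +1.63 V, with n = 4.
ΔG° = −nFE° = −RT ln K, so ln K = nFE°/(RT) = (4)(96485)(+1.63) / ((8.314)(310)) = 244.082.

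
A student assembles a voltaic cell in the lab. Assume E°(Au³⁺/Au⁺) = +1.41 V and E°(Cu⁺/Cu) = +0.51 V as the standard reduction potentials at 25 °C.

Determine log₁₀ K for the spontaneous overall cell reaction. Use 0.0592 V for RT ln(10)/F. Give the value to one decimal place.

30.4

Cathode: Au³⁺/Au⁺; anode: Cu⁺/Cu. E°cell = +0.90 V, n = 2.
log K = nE°cell / 0.0592 = (2)(+0.90) / 0.0592 = 30.4.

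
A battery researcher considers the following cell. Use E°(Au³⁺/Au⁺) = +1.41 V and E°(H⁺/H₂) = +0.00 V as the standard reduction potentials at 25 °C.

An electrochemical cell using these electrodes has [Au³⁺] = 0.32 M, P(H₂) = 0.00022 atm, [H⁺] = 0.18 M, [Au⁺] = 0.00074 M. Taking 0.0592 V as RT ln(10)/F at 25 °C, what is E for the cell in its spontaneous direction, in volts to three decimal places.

Au³⁺/Au⁺ is the cathode (higher E°), H⁺/H₂ the anode: E°cell = +1.41 − (+0.00) = +1.41 V, n = 2.
Overall: Au³⁺(aq) + H₂(g) → Au⁺(aq) + 2 H⁺(aq)
Q = [Au⁺]·[H⁺]^2 / ([Au³⁺]·P(H₂)); log Q = -0.468.
E = E° − (0.0592/n) log Q = +1.41 − (0.0592/2)(-0.468) = +1.424 V.

+1.424 V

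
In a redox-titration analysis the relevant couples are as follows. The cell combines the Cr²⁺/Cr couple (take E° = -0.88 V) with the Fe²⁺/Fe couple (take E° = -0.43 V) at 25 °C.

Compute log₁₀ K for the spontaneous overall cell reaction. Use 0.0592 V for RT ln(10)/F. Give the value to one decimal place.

15.2

Cathode: Fe²⁺/Fe; anode: Cr²⁺/Cr. E°cell = +0.45 V, n = 2.
log K = nE°cell / 0.0592 = (2)(+0.45) / 0.0592 = 15.2.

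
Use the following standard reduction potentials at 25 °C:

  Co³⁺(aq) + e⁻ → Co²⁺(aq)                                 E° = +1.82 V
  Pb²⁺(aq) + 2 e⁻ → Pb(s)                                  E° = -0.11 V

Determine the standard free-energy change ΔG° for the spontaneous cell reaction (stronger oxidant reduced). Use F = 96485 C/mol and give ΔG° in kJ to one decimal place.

-372.4 kJ

Co³⁺/Co²⁺ (E° = +1.82 V) is the cathode; Pb²⁺/Pb (E° = -0.11 V) is the anode, so E°cell = +1.93 V.
Balancing electrons gives n = 2 (lcm of 1 and 2).
ΔG° = −nFE° = −(2)(96485)(+1.93) = -372,432 J = -372.4 kJ.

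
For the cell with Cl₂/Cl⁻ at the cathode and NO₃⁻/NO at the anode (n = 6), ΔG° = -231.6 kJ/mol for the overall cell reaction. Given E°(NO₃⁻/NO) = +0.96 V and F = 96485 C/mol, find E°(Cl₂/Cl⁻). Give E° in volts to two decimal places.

+1.36 V

E°cell = −ΔG°/(nF) = −(-231.6×10³)/((6)(96485)) = +0.400 V.
Since Cl₂/Cl⁻ is the cathode and NO₃⁻/NO the anode, E°cell = E°(Cl₂/Cl⁻) − E°(NO₃⁻/NO).
So E°(Cl₂/Cl⁻) = E°cell + E°(NO₃⁻/NO) = +0.400 + (+0.96) = +1.36 V.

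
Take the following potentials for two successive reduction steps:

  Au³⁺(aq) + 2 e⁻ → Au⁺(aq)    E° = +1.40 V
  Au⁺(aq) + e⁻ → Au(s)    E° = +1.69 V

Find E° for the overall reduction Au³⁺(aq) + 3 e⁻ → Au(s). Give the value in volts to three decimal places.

+1.497 V

Adding the free-energy changes (−nFE°) of the two steps gives −n₃FE°₃ = −n₁FE°₁ − n₂FE°₂.
E°₃ = (2×+1.40 + 1×+1.69) / 3 = (+4.490) / 3 = +1.497 V.
E° values themselves are not directly additive — weighting by electron count is essential.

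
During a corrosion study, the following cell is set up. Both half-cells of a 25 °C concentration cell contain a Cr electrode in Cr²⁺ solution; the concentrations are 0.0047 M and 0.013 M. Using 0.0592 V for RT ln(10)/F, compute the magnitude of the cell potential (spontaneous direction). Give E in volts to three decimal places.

+0.013 V

For a concentration cell E°cell = 0. The 0.013 M side is the cathode (reduction is favoured where [Cr²⁺] is higher).
With n = 2, E = −(0.0592/2) log([Cr²⁺]ₐₙ/[Cr²⁺]꜀ₐₜ) = −(0.0592/2) log(0.0047/0.013) = −(0.0592/2)(-0.442) = +0.013 V.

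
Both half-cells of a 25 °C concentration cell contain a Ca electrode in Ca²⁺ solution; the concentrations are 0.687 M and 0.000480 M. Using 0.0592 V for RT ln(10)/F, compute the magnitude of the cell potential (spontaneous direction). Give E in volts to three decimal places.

+0.093 V

For a concentration cell E°cell = 0. The 0.687 M side is the cathode (reduction is favoured where [Ca²⁺] is higher).
With n = 2, E = −(0.0592/2) log([Ca²⁺]ₐₙ/[Ca²⁺]꜀ₐₜ) = −(0.0592/2) log(0.00048/0.687) = −(0.0592/2)(-3.156) = +0.093 V.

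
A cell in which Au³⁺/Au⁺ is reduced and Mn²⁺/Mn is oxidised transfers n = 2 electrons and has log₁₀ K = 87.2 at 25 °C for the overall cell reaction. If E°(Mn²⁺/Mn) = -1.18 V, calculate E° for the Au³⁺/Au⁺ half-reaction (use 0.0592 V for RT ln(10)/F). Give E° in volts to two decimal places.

+1.40 V

E°cell = (0.0592/n)·log K = (0.0592/2)(87.2) = +2.581 V.
Since Au³⁺/Au⁺ is the cathode and Mn²⁺/Mn the anode, E°cell = E°(Au³⁺/Au⁺) − E°(Mn²⁺/Mn).
So E°(Au³⁺/Au⁺) = E°cell + E°(Mn²⁺/Mn) = +2.581 + (-1.18) = +1.40 V.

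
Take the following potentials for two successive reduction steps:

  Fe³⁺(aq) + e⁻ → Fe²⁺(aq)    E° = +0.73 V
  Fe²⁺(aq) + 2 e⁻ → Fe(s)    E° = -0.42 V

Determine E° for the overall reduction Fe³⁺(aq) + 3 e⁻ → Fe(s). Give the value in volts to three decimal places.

Since ΔG° = −nFE° is additive over sequential reductions, n₃E°₃ = n₁E°₁ + n₂E°₂.
E°₃ = (1×+0.73 + 2×-0.42) / 3 = (-0.110) / 3 = -0.037 V.

-0.037 V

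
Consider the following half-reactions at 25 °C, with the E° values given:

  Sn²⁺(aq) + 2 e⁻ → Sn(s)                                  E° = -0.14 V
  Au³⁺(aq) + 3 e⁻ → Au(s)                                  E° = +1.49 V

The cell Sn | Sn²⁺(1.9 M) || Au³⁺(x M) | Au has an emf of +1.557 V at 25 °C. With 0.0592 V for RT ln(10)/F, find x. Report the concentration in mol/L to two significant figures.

0.00052 M

Au³⁺/Au is the cathode, Sn²⁺/Sn the anode: E°cell = +1.63 V, n = 6.
Overall reaction: 2 Au³⁺(aq) + 3 Sn(s) → 2 Au(s) + 3 Sn²⁺(aq); Q = [Sn²⁺]^3/[Au³⁺]^2.
From E = E° − (0.0592/n) log Q: log Q = (E° − E)·n/0.0592 = (+1.63 − (+1.557))·6/0.0592 = 7.3986.
So 2·log[Au³⁺] = 3·log(1.9) − log Q = 0.8363 − (7.3986) = -6.5623; log[Au³⁺] = -6.5623 / 2 = -3.2811; [Au³⁺] = 10^(-3.2811) ≈ 0.00052 M.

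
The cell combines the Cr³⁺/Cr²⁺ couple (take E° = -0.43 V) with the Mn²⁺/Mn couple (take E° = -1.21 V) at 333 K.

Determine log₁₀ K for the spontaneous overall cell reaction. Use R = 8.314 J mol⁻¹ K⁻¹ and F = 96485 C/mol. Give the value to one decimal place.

Cathode: Cr³⁺/Cr²⁺; anode: Mn²⁺/Mn. E°cell = (-0.43) − (-1.21) = +0.78 V, with n = 2.
ΔG° = −nFE° = −RT ln K, so ln K = nFE°/(RT) = (2)(96485)(+0.78) / ((8.314)(333)) = 54.366.
log₁₀ K = 54.366 / ln 10 = 23.6.

23.6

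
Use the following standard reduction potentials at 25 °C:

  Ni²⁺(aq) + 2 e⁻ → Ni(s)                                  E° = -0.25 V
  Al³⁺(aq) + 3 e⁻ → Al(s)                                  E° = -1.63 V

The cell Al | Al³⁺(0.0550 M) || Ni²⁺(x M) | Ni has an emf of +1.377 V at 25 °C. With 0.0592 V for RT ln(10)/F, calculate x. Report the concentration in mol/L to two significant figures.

Ni²⁺/Ni is the cathode, Al³⁺/Al the anode: E°cell = +1.38 V, n = 6.
Overall reaction: 3 Ni²⁺(aq) + 2 Al(s) → 3 Ni(s) + 2 Al³⁺(aq); Q = [Al³⁺]^2/[Ni²⁺]^3.
From E = E° − (0.0592/n) log Q: log Q = (E° − E)·n/0.0592 = (+1.38 − (+1.377))·6/0.0592 = 0.3041.
So 3·log[Ni²⁺] = 2·log(0.055) − log Q = -2.5193 − (0.3041) = -2.8234; log[Ni²⁺] = -2.8234 / 3 = -0.9411; [Ni²⁺] = 10^(-0.9411) ≈ 0.11 M.

0.11 M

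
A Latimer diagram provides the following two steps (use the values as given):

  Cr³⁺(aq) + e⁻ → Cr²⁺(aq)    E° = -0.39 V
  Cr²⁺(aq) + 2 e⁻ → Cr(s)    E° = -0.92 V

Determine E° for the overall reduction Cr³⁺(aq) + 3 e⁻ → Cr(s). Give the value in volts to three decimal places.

-0.743 V

Standard free energies of sequential steps add: ΔG°₃ = ΔG°₁ + ΔG°₂, so n₃E°₃ = n₁E°₁ + n₂E°₂.
E°₃ = (1×-0.39 + 2×-0.92) / 3 = (-2.230) / 3 = -0.743 V.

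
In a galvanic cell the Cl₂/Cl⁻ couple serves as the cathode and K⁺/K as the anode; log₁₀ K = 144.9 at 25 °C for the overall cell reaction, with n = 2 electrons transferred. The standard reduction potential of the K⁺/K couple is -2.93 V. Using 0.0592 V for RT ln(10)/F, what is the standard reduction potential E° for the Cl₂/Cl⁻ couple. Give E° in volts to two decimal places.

+1.36 V

E°cell = (0.0592/n)·log K = (0.0592/2)(144.9) = +4.289 V.
Since Cl₂/Cl⁻ is the cathode and K⁺/K the anode, E°cell = E°(Cl₂/Cl⁻) − E°(K⁺/K).
So E°(Cl₂/Cl⁻) = E°cell + E°(K⁺/K) = +4.289 + (-2.93) = +1.36 V.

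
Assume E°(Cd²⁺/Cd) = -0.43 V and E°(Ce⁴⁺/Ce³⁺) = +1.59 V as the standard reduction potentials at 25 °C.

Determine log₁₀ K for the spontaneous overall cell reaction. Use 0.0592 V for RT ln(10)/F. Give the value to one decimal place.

68.2

Cathode: Ce⁴⁺/Ce³⁺; anode: Cd²⁺/Cd. E°cell = +2.02 V, n = 2.
log K = nE°cell / 0.0592 = (2)(+2.02) / 0.0592 = 68.2.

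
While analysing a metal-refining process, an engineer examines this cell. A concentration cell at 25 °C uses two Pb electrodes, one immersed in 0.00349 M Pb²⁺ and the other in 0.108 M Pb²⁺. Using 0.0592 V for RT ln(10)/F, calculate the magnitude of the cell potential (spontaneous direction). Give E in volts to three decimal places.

+0.044 V

For a concentration cell E°cell = 0. The 0.108 M side is the cathode (reduction is favoured where [Pb²⁺] is higher).
With n = 2, E = −(0.0592/2) log([Pb²⁺]ₐₙ/[Pb²⁺]꜀ₐₜ) = −(0.0592/2) log(0.00349/0.108) = −(0.0592/2)(-1.491) = +0.044 V.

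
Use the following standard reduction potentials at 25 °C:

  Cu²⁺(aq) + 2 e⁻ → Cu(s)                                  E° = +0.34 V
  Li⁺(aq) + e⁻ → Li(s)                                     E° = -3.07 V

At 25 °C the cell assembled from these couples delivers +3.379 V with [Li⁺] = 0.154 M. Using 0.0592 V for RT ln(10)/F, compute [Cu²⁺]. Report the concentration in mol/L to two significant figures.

Cu²⁺/Cu is the cathode, Li⁺/Li the anode: E°cell = +3.41 V, n = 2.
Overall reaction: Cu²⁺(aq) + 2 Li(s) → Cu(s) + 2 Li⁺(aq); Q = [Li⁺]^2/[Cu²⁺]^1.
From E = E° − (0.0592/n) log Q: log Q = (E° − E)·n/0.0592 = (+3.41 − (+3.379))·2/0.0592 = 1.0473.
So 1·log[Cu²⁺] = 2·log(0.154) − log Q = -1.6250 − (1.0473) = -2.6723; [Cu²⁺] = 10^(-2.6723) ≈ 0.0021 M.

0.0021 M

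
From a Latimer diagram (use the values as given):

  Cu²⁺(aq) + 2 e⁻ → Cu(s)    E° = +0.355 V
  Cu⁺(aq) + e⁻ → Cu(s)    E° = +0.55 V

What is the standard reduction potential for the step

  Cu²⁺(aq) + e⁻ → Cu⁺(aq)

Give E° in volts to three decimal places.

+0.160 V

Sequential free energies add, so n₃E°₃ = n₁E°₁ + n₂E°₂.
With n₃ = 2, and the known step contributing 1×(+0.55) V, the unknown satisfies 1·E° = 2×(+0.355) − 1×(+0.55) = +0.160.
E° = +0.160 / 1 = +0.160 V.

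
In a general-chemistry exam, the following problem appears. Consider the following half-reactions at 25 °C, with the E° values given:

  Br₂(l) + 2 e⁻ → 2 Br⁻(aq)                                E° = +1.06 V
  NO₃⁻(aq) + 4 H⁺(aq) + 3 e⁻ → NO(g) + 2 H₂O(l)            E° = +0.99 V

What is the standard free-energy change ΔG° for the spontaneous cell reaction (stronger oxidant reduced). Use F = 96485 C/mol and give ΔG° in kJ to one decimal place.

Br₂/Br⁻ (E° = +1.06 V) is the cathode; NO₃⁻/NO (E° = +0.99 V) is the anode, so E°cell = +0.07 V.
Balancing electrons gives n = 6 (lcm of 2 and 3).
ΔG° = −nFE° = −(6)(96485)(+0.07) = -40,524 J = -40.5 kJ.

-40.5 kJ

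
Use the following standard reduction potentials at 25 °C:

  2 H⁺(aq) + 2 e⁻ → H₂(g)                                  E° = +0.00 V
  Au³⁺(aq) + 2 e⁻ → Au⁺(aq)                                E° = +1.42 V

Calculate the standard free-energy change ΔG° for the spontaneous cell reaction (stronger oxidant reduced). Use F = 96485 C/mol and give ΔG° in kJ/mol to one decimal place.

Au³⁺/Au⁺ (E° = +1.42 V) is the cathode; H⁺/H₂ (E° = +0.00 V) is the anode, so E°cell = +1.42 V.
Balancing electrons gives n = 2 (lcm of 2 and 2).
ΔG° = −nFE° = −(2)(96485)(+1.42) = -274,017 J = -274.0 kJ/mol.

-274.0 kJ/mol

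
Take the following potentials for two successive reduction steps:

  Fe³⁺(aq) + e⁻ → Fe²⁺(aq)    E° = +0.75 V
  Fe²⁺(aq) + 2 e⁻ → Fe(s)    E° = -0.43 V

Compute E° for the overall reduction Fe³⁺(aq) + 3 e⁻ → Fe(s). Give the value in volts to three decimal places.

-0.037 V

Since ΔG° = −nFE° is additive over sequential reductions, n₃E°₃ = n₁E°₁ + n₂E°₂.
E°₃ = (1×+0.75 + 2×-0.43) / 3 = (-0.110) / 3 = -0.037 V.
Simply averaging or adding the two E° values would be wrong; the electron-weighted sum is required.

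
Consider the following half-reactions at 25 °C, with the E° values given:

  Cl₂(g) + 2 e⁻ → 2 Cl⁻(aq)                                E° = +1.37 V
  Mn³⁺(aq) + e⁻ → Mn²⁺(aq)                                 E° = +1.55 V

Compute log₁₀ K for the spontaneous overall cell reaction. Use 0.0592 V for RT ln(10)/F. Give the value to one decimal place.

Cathode: Mn³⁺/Mn²⁺; anode: Cl₂/Cl⁻. E°cell = +0.18 V, n = 2.
log K = nE°cell / 0.0592 = (2)(+0.18) / 0.0592 = 6.1.

6.1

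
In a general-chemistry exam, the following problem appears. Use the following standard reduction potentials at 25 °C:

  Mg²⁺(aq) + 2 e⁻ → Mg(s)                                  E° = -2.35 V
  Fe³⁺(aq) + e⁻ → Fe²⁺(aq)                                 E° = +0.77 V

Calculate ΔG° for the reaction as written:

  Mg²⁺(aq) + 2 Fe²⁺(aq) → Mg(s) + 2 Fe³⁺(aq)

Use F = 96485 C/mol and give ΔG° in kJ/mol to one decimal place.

+602.1 kJ/mol

As written, Mg²⁺/Mg is reduced (cathode) and Fe³⁺/Fe²⁺ is oxidised (anode), so E°cell = (-2.35) − (+0.77) = -3.12 V.
Balancing electrons gives n = 2.
ΔG° = −nFE° = −(2)(96485)(-3.12) = 602,066 J = +602.1 kJ/mol.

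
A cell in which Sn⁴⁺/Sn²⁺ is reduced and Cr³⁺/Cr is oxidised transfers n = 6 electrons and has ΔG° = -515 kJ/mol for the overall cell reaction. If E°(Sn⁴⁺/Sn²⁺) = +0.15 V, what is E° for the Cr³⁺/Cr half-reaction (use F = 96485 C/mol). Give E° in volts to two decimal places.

-0.74 V

E°cell = −ΔG°/(nF) = −(-515×10³)/((6)(96485)) = +0.890 V.
Since Sn⁴⁺/Sn²⁺ is the cathode and Cr³⁺/Cr the anode, E°cell = E°(Sn⁴⁺/Sn²⁺) − E°(Cr³⁺/Cr).
So E°(Cr³⁺/Cr) = E°(Sn⁴⁺/Sn²⁺) − E°cell = (+0.15) − (+0.890) = -0.74 V.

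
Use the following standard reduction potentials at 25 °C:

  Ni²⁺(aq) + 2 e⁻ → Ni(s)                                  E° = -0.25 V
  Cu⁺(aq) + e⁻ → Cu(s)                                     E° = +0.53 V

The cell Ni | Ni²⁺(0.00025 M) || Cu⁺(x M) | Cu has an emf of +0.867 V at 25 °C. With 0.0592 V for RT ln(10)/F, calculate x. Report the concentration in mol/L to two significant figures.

Cu⁺/Cu is the cathode, Ni²⁺/Ni the anode: E°cell = +0.78 V, n = 2.
Overall reaction: 2 Cu⁺(aq) + Ni(s) → 2 Cu(s) + Ni²⁺(aq); Q = [Ni²⁺]^1/[Cu⁺]^2.
From E = E° − (0.0592/n) log Q: log Q = (E° − E)·n/0.0592 = (+0.78 − (+0.867))·2/0.0592 = -2.9392.
So 2·log[Cu⁺] = 1·log(0.00025) − log Q = -3.6021 − (-2.9392) = -0.6629; log[Cu⁺] = -0.6629 / 2 = -0.3315; [Cu⁺] = 10^(-0.3315) ≈ 0.47 M.

0.47 M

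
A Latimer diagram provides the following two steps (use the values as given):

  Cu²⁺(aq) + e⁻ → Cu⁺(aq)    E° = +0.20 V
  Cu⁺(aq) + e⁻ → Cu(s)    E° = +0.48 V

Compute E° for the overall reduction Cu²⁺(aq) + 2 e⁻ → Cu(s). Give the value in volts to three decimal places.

Adding the free-energy changes (−nFE°) of the two steps gives −n₃FE°₃ = −n₁FE°₁ − n₂FE°₂.
E°₃ = (1×+0.20 + 1×+0.48) / 2 = (+0.680) / 2 = +0.340 V.

+0.340 V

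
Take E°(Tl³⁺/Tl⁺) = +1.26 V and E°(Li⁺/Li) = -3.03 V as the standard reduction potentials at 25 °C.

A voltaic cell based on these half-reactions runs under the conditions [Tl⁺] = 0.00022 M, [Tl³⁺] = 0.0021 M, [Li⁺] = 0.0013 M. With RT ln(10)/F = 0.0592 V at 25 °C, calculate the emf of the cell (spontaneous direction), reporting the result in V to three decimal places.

Tl³⁺/Tl⁺ is the cathode (higher E°), Li⁺/Li the anode: E°cell = +1.26 − (-3.03) = +4.29 V, n = 2.
Overall: Tl³⁺(aq) + 2 Li(s) → Tl⁺(aq) + 2 Li⁺(aq)
Q = [Tl⁺]·[Li⁺]^2 / ([Tl³⁺]); log Q = -6.752.
E = E° − (0.0592/n) log Q = +4.29 − (0.0592/2)(-6.752) = +4.490 V.

+4.490 V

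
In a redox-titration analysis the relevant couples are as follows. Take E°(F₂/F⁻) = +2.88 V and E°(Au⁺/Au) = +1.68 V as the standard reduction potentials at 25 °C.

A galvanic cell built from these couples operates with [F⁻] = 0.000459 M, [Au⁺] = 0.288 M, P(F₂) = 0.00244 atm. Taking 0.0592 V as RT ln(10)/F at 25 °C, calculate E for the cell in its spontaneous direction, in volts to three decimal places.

+1.352 V

F₂/F⁻ is the cathode (higher E°), Au⁺/Au the anode: E°cell = +2.88 − (+1.68) = +1.20 V, n = 2.
Overall: F₂(g) + 2 Au(s) → 2 F⁻(aq) + 2 Au⁺(aq)
Q = [F⁻]^2·[Au⁺]^2 / (P(F₂)); log Q = -5.145.
E = E° − (0.0592/n) log Q = +1.20 − (0.0592/2)(-5.145) = +1.352 V.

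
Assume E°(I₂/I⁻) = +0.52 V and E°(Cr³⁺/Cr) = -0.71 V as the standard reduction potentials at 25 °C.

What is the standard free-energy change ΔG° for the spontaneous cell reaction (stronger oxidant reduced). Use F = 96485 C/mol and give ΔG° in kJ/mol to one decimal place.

-712.1 kJ/mol

I₂/I⁻ (E° = +0.52 V) is the cathode; Cr³⁺/Cr (E° = -0.71 V) is the anode, so E°cell = +1.23 V.
Balancing electrons gives n = 6 (lcm of 2 and 3).
ΔG° = −nFE° = −(6)(96485)(+1.23) = -712,059 J = -712.1 kJ/mol.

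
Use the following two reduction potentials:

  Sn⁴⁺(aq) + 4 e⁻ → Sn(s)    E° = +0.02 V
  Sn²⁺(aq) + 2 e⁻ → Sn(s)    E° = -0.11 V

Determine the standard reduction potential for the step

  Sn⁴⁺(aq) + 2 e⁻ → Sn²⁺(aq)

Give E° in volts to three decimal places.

+0.150 V

Sequential free energies add, so n₃E°₃ = n₁E°₁ + n₂E°₂.
With n₃ = 4, and the known step contributing 2×(-0.11) V, the unknown satisfies 2·E° = 4×(+0.02) − 2×(-0.11) = +0.300.
E° = +0.300 / 2 = +0.150 V.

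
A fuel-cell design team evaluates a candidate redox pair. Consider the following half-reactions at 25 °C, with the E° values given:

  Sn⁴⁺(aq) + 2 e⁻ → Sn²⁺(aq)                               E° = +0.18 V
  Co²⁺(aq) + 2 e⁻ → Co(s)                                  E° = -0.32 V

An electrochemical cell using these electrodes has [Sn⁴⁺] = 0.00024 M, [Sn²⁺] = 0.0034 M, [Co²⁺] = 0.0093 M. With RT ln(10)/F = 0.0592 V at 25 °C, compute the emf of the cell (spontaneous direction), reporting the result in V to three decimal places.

+0.526 V

Sn⁴⁺/Sn²⁺ is the cathode (higher E°), Co²⁺/Co the anode: E°cell = +0.18 − (-0.32) = +0.50 V, n = 2.
Overall: Sn⁴⁺(aq) + Co(s) → Sn²⁺(aq) + Co²⁺(aq)
Q = [Sn²⁺]·[Co²⁺] / ([Sn⁴⁺]); log Q = -0.880.
E = E° − (0.0592/n) log Q = +0.50 − (0.0592/2)(-0.880) = +0.526 V.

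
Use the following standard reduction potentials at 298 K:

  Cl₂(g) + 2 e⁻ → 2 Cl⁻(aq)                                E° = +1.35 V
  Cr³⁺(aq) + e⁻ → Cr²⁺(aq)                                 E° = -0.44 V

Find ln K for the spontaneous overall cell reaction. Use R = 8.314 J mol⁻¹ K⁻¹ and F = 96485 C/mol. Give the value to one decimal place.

139.4

Cathode: Cl₂/Cl⁻; anode: Cr³⁺/Cr²⁺. E°cell = (+1.35) − (-0.44) = +1.79 V, with n = 2.
ΔG° = −nFE° = −RT ln K, so ln K = nFE°/(RT) = (2)(96485)(+1.79) / ((8.314)(298)) = 139.417.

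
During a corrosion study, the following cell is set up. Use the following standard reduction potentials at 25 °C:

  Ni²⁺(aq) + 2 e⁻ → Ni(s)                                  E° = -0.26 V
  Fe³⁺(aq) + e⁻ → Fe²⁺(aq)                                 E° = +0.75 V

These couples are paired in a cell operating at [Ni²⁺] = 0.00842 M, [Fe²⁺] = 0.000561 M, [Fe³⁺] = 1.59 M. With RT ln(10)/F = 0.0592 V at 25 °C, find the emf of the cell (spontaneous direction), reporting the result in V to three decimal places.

+1.276 V

Fe³⁺/Fe²⁺ is the cathode (higher E°), Ni²⁺/Ni the anode: E°cell = +0.75 − (-0.26) = +1.01 V, n = 2.
Overall: 2 Fe³⁺(aq) + Ni(s) → 2 Fe²⁺(aq) + Ni²⁺(aq)
Q = [Fe²⁺]^2·[Ni²⁺] / ([Fe³⁺]^2); log Q = -8.980.
E = E° − (0.0592/n) log Q = +1.01 − (0.0592/2)(-8.980) = +1.276 V.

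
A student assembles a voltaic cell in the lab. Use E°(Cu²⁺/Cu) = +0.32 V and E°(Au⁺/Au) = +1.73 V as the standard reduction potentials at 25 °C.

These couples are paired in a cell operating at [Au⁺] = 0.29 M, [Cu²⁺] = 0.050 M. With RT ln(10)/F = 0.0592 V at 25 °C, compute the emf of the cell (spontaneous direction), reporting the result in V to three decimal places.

Au⁺/Au is the cathode (higher E°), Cu²⁺/Cu the anode: E°cell = +1.73 − (+0.32) = +1.41 V, n = 2.
Overall: 2 Au⁺(aq) + Cu(s) → 2 Au(s) + Cu²⁺(aq)
Q = [Cu²⁺] / ([Au⁺]^2); log Q = -0.226.
E = E° − (0.0592/n) log Q = +1.41 − (0.0592/2)(-0.226) = +1.417 V.

+1.417 V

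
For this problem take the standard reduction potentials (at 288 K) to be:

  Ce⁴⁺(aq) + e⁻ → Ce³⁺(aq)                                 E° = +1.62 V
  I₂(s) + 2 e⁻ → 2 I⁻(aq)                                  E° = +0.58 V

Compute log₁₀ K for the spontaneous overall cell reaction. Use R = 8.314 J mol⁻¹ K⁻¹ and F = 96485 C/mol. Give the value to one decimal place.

Cathode: Ce⁴⁺/Ce³⁺; anode: I₂/I⁻. E°cell = (+1.62) − (+0.58) = +1.04 V, with n = 2.
ΔG° = −nFE° = −RT ln K, so ln K = nFE°/(RT) = (2)(96485)(+1.04) / ((8.314)(288)) = 83.815.
log₁₀ K = 83.815 / ln 10 = 36.4.

36.4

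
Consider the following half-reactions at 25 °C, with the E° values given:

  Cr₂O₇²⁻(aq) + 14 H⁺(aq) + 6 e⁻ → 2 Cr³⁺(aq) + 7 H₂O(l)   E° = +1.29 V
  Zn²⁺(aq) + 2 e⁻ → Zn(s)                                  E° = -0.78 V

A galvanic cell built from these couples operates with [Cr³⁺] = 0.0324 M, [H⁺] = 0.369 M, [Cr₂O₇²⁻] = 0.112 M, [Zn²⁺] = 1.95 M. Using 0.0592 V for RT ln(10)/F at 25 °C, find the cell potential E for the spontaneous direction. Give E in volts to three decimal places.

+2.022 V

Cr₂O₇²⁻/Cr³⁺ is the cathode (higher E°), Zn²⁺/Zn the anode: E°cell = +1.29 − (-0.78) = +2.07 V, n = 6.
Overall: Cr₂O₇²⁻(aq) + 14 H⁺(aq) + 3 Zn(s) → 2 Cr³⁺(aq) + 7 H₂O(l) + 3 Zn²⁺(aq)
Q = [Cr³⁺]^2·[Zn²⁺]^3 / ([Cr₂O₇²⁻]·[H⁺]^14); log Q = 4.904.
E = E° − (0.0592/n) log Q = +2.07 − (0.0592/6)(4.904) = +2.022 V.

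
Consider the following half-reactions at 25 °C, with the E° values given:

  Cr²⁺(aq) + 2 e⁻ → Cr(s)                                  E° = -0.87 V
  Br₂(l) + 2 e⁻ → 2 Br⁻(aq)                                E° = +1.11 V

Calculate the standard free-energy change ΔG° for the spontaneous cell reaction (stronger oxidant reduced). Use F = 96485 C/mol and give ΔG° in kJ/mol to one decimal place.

-382.1 kJ/mol

Br₂/Br⁻ (E° = +1.11 V) is the cathode; Cr²⁺/Cr (E° = -0.87 V) is the anode, so E°cell = +1.98 V.
Balancing electrons gives n = 2 (lcm of 2 and 2).
ΔG° = −nFE° = −(2)(96485)(+1.98) = -382,081 J = -382.1 kJ/mol.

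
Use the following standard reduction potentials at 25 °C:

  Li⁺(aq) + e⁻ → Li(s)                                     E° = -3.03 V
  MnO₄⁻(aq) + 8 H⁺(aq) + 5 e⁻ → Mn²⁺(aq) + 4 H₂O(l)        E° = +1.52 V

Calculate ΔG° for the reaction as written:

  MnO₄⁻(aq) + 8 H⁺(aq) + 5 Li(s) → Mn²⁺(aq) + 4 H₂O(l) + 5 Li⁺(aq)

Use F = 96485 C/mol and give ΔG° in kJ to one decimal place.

As written, MnO₄⁻/Mn²⁺ is reduced (cathode) and Li⁺/Li is oxidised (anode), so E°cell = (+1.52) − (-3.03) = +4.55 V.
Balancing electrons gives n = 5.
ΔG° = −nFE° = −(5)(96485)(+4.55) = -2,195,034 J = -2195.0 kJ.

-2195.0 kJ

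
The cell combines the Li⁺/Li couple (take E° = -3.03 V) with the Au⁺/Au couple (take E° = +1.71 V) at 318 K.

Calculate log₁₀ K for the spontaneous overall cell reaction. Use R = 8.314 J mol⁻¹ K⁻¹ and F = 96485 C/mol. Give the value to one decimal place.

Cathode: Au⁺/Au; anode: Li⁺/Li. E°cell = (+1.71) − (-3.03) = +4.74 V, with n = 1.
ΔG° = −nFE° = −RT ln K, so ln K = nFE°/(RT) = (1)(96485)(+4.74) / ((8.314)(318)) = 172.982.
log₁₀ K = 172.982 / ln 10 = 75.1.

75.1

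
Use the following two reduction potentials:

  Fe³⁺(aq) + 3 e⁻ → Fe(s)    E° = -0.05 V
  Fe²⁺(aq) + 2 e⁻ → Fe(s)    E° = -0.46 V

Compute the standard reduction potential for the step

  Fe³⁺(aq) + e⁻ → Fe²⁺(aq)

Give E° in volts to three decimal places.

Sequential free energies add, so n₃E°₃ = n₁E°₁ + n₂E°₂.
With n₃ = 3, and the known step contributing 2×(-0.46) V, the unknown satisfies 1·E° = 3×(-0.05) − 2×(-0.46) = +0.770.
E° = +0.770 / 1 = +0.770 V.

+0.770 V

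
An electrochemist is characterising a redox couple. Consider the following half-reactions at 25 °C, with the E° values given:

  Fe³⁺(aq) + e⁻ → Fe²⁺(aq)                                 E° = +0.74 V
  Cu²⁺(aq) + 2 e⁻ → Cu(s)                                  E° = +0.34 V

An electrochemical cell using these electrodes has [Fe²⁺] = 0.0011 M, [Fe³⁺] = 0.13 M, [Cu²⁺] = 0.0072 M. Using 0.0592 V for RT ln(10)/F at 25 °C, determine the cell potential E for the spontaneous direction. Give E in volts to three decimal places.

Fe³⁺/Fe²⁺ is the cathode (higher E°), Cu²⁺/Cu the anode: E°cell = +0.74 − (+0.34) = +0.40 V, n = 2.
Overall: 2 Fe³⁺(aq) + Cu(s) → 2 Fe²⁺(aq) + Cu²⁺(aq)
Q = [Fe²⁺]^2·[Cu²⁺] / ([Fe³⁺]^2); log Q = -6.288.
E = E° − (0.0592/n) log Q = +0.40 − (0.0592/2)(-6.288) = +0.586 V.

+0.586 V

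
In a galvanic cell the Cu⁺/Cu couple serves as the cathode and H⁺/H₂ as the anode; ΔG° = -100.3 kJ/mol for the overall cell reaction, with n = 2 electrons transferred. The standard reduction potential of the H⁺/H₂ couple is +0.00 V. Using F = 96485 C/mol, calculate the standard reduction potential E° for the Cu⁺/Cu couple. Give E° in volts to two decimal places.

+0.52 V

E°cell = −ΔG°/(nF) = −(-100.3×10³)/((2)(96485)) = +0.520 V.
Since Cu⁺/Cu is the cathode and H⁺/H₂ the anode, E°cell = E°(Cu⁺/Cu) − E°(H⁺/H₂).
So E°(Cu⁺/Cu) = E°cell + E°(H⁺/H₂) = +0.520 + (+0.00) = +0.52 V.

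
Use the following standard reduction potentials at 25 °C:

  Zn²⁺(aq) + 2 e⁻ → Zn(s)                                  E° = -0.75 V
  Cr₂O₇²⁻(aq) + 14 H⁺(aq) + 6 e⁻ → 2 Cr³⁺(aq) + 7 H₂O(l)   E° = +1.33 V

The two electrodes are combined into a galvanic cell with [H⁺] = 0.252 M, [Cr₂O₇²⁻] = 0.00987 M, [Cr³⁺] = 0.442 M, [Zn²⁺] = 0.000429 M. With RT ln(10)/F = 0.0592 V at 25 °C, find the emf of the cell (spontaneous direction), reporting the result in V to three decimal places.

Cr₂O₇²⁻/Cr³⁺ is the cathode (higher E°), Zn²⁺/Zn the anode: E°cell = +1.33 − (-0.75) = +2.08 V, n = 6.
Overall: Cr₂O₇²⁻(aq) + 14 H⁺(aq) + 3 Zn(s) → 2 Cr³⁺(aq) + 7 H₂O(l) + 3 Zn²⁺(aq)
Q = [Cr³⁺]^2·[Zn²⁺]^3 / ([Cr₂O₇²⁻]·[H⁺]^14); log Q = -0.426.
E = E° − (0.0592/n) log Q = +2.08 − (0.0592/6)(-0.426) = +2.084 V.

+2.084 V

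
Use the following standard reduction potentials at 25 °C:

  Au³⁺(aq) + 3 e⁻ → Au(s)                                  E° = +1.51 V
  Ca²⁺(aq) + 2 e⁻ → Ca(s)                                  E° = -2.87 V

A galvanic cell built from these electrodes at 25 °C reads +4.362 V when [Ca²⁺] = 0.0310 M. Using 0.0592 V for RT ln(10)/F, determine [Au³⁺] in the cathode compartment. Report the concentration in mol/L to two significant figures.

Au³⁺/Au is the cathode, Ca²⁺/Ca the anode: E°cell = +4.38 V, n = 6.
Overall reaction: 2 Au³⁺(aq) + 3 Ca(s) → 2 Au(s) + 3 Ca²⁺(aq); Q = [Ca²⁺]^3/[Au³⁺]^2.
From E = E° − (0.0592/n) log Q: log Q = (E° − E)·n/0.0592 = (+4.38 − (+4.362))·6/0.0592 = 1.8243.
So 2·log[Au³⁺] = 3·log(0.031) − log Q = -4.5259 − (1.8243) = -6.3502; log[Au³⁺] = -6.3502 / 2 = -3.1751; [Au³⁺] = 10^(-3.1751) ≈ 0.00067 M.

0.00067 M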